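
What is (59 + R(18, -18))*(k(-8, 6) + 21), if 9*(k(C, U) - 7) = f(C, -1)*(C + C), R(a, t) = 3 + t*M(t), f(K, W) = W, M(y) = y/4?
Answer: 38324/9 ≈ 4258.2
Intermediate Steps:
M(y) = y/4 (M(y) = y*(¼) = y/4)
R(a, t) = 3 + t²/4 (R(a, t) = 3 + t*(t/4) = 3 + t²/4)
k(C, U) = 7 - 2*C/9 (k(C, U) = 7 + (-(C + C))/9 = 7 + (-2*C)/9 = 7 - 2*C/9)
(59 + R(18, -18))*(k(-8, 6) + 21) = (59 + (3 + (¼)*(-18)²))*((7 - 2/9*(-8)) + 21) = (59 + (3 + (¼)*324))*((7 + 16/9) + 21) = (59 + (3 + 81))*(79/9 + 21) = (59 + 84)*(268/9) = 143*(268/9) = 38324/9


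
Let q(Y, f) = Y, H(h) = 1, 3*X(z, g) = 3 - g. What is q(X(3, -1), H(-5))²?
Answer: 16/9 ≈ 1.7778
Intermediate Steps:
X(z, g) = 1 - g/3 (X(z, g) = (3 - g)/3 = 1 - g/3)
q(X(3, -1), H(-5))² = (1 - ⅓*(-1))² = (1 + ⅓)² = (4/3)² = 16/9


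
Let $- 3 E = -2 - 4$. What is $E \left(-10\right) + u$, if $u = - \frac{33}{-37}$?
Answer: $- \frac{707}{37} \approx -19.108$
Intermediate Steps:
$E = 2$ ($E = - \frac{-2 - 4}{3} = \left(- \frac{1}{3}\right) \left(-6\right) = 2$)
$u = \frac{33}{37}$ ($u = \left(-33\right) \left(- \frac{1}{37}\right) = \frac{33}{37} \approx 0.89189$)
$E \left(-10\right) + u = 2 \left(-10\right) + \frac{33}{37} = -20 + \frac{33}{37} = - \frac{707}{37}$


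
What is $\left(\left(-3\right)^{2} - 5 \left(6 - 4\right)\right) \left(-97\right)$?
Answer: $97$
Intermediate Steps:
$\left(\left(-3\right)^{2} - 5 \left(6 - 4\right)\right) \left(-97\right) = \left(9 - 10\right) \left(-97\right) = \left(-1\right) \left(-97\right) = 97$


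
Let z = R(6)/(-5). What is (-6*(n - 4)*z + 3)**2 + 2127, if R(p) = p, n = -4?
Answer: 127704/25 ≈ 5108.2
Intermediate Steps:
z = -6/5 (z = 6/(-5) = 6*(-1/5) = -6/5 ≈ -1.2000)
(-6*(n - 4)*z + 3)**2 + 2127 = (-6*(-4 - 4)*(-6)/5 + 3)**2 + 2127 = (-(-48)*(-6)/5 + 3)**2 + 2127 = (-6*48/5 + 3)**2 + 2127 = (-288/5 + 3)**2 + 2127 = (-273/5)**2 + 2127 = 74529/25 + 2127 = 127704/25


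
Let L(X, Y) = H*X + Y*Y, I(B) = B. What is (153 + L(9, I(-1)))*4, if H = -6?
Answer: 400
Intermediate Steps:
L(X, Y) = Y**2 - 6*X (L(X, Y) = -6*X + Y*Y = -6*X + Y**2 = Y**2 - 6*X)
(153 + L(9, I(-1)))*4 = (153 + ((-1)**2 - 6*9))*4 = (153 + (1 - 54))*4 = (153 - 53)*4 = 100*4 = 400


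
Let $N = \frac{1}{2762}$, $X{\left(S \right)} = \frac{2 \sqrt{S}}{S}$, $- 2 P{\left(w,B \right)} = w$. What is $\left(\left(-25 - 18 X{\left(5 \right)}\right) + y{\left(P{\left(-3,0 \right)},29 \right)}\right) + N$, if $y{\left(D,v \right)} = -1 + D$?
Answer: $- \frac{33834}{1381} - \frac{36 \sqrt{5}}{5} \approx -40.599$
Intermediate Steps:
$P{\left(w,B \right)} = - \frac{w}{2}$
$X{\left(S \right)} = \frac{2}{\sqrt{S}}$
$N = \frac{1}{2762} \approx 0.00036206$
$\left(\left(-25 - 18 X{\left(5 \right)}\right) + y{\left(P{\left(-3,0 \right)},29 \right)}\right) + N = \left(\left(-25 - 18 \frac{2}{\sqrt{5}}\right) - - \frac{1}{2}\right) + \frac{1}{2762} = \left(\left(-25 - 18 \cdot 2 \frac{\sqrt{5}}{5}\right) + \left(-1 + \frac{3}{2}\right)\right) + \frac{1}{2762} = \left(\left(-25 - 18 \frac{2 \sqrt{5}}{5}\right) + \frac{1}{2}\right) + \frac{1}{2762} = \left(\left(-25 - \frac{36 \sqrt{5}}{5}\right) + \frac{1}{2}\right) + \frac{1}{2762} = \left(- \frac{49}{2} - \frac{36 \sqrt{5}}{5}\right) + \frac{1}{2762} = - \frac{33834}{1381} - \frac{36 \sqrt{5}}{5}$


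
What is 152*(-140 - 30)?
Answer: -25840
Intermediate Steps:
152*(-140 - 30) = 152*(-170) = -25840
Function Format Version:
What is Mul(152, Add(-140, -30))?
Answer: -25840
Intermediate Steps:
Mul(152, Add(-140, -30)) = Mul(152, -170) = -25840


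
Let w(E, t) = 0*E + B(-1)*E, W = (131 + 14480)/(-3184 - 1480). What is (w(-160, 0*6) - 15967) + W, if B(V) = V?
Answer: -73738459/4664 ≈ -15810.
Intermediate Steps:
W = -14611/4664 (W = 14611/(-4664) = 14611*(-1/4664) = -14611/4664 ≈ -3.1327)
w(E, t) = -E (w(E, t) = 0*E - E = 0 - E = -E)
(w(-160, 0*6) - 15967) + W = (-1*(-160) - 15967) - 14611/4664 = (160 - 15967) - 14611/4664 = -15807 - 14611/4664 = -73738459/4664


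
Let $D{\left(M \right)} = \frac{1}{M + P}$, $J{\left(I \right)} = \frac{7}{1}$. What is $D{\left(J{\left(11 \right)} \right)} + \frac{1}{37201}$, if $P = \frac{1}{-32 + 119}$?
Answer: $\frac{3237097}{22692610} \approx 0.14265$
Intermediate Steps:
$J{\left(I \right)} = 7$ ($J{\left(I \right)} = 7 \cdot 1 = 7$)
$P = \frac{1}{87} \approx 0.011494$
$D{\left(M \right)} = \frac{1}{\frac{1}{87} + M}$ ($D{\left(M \right)} = \frac{1}{M + \frac{1}{87}} = \frac{1}{\frac{1}{87} + M}$)
$D{\left(J{\left(11 \right)} \right)} + \frac{1}{37201} = \frac{87}{1 + 87 \cdot 7} + \frac{1}{37201} = \frac{87}{1 + 609} + \frac{1}{37201} = \frac{87}{610} + \frac{1}{37201} = \frac{3237097}{22692610}$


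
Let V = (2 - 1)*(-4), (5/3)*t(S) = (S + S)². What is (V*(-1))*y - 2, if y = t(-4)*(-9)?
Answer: -6922/5 ≈ -1384.4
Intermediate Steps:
t(S) = 12*S²/5 (t(S) = 3*(S + S)²/5 = 3*(2*S)²/5 = 3*(4*S²)/5 = 12*S²/5)
V = -4 (V = 1*(-4) = -4)
y = -1728/5 (y = ((12/5)*(-4)²)*(-9) = ((12/5)*16)*(-9) = (192/5)*(-9) = -1728/5 ≈ -345.60)
(V*(-1))*y - 2 = -4*(-1)*(-1728/5) - 2 = 4*(-1728/5) - 2 = -6912/5 - 2 = -6922/5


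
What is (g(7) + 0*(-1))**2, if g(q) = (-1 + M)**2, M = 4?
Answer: 81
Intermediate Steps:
g(q) = 9 (g(q) = (-1 + 4)**2 = 3**2 = 9)
(g(7) + 0*(-1))**2 = (9 + 0*(-1))**2 = (9 + 0)**2 = 9**2 = 81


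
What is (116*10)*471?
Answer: 546360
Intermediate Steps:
(116*10)*471 = 1160*471 = 546360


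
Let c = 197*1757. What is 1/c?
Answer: 1/346129 ≈ 2.8891e-6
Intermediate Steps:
c = 346129
1/c = 1/346129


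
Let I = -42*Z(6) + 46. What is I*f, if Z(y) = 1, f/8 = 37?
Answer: 1184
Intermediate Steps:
f = 296 (f = 8*37 = 296)
I = 4 (I = -42*1 + 46 = -42 + 46 = 4)
I*f = 4*296 = 1184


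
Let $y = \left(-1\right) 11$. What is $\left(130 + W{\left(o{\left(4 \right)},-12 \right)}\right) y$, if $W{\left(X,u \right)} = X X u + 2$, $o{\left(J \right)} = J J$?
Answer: $32340$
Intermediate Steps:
$o{\left(J \right)} = J^{2}$
$W{\left(X,u \right)} = 2 + u X^{2}$ ($W{\left(X,u \right)} = X^{2} u + 2 = u X^{2} + 2 = 2 + u X^{2}$)
$y = -11$
$\left(130 + W{\left(o{\left(4 \right)},-12 \right)}\right) y = \left(130 + \left(2 - 12 \left(4^{2}\right)^{2}\right)\right) \left(-11\right) = \left(130 + \left(2 - 12 \cdot 16^{2}\right)\right) \left(-11\right) = \left(130 + \left(2 - 3072\right)\right) \left(-11\right) = \left(130 - 3070\right) \left(-11\right) = \left(-2940\right) \left(-11\right) = 32340$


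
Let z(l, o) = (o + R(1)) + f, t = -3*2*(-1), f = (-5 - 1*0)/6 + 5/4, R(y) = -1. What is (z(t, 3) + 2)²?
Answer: 2809/144 ≈ 19.507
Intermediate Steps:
f = 5/12 (f = (-5 + 0)*(⅙) + 5*(¼) = -5*⅙ + 5/4 = -⅚ + 5/4 = 5/12 ≈ 0.41667)
t = 6 (t = -6*(-1) = 6)
z(l, o) = -7/12 + o (z(l, o) = (o - 1) + 5/12 = (-1 + o) + 5/12 = -7/12 + o)
(z(t, 3) + 2)² = ((-7/12 + 3) + 2)² = (29/12 + 2)² = (53/12)² = 2809/144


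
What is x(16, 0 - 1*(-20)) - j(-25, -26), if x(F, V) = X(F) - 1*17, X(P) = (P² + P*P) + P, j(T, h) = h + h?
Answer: 563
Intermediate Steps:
j(T, h) = 2*h
X(P) = P + 2*P² (X(P) = (P² + P²) + P = 2*P² + P = P + 2*P²)
x(F, V) = -17 + F*(1 + 2*F) (x(F, V) = F*(1 + 2*F) - 1*17 = F*(1 + 2*F) - 17 = -17 + F*(1 + 2*F))
x(16, 0 - 1*(-20)) - j(-25, -26) = (-17 + 16*(1 + 2*16)) - 2*(-26) = (-17 + 16*(1 + 32)) - 1*(-52) = (-17 + 16*33) + 52 = (-17 + 528) + 52 = 511 + 52 = 563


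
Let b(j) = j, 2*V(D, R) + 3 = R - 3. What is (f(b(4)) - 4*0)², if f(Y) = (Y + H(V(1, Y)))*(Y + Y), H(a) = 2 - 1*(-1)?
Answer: 3136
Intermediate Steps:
V(D, R) = -3 + R/2 (V(D, R) = -3/2 + (R - 3)/2 = -3/2 + (-3 + R)/2 = -3/2 + (-3/2 + R/2) = -3 + R/2)
H(a) = 3 (H(a) = 2 + 1 = 3)
f(Y) = 2*Y*(3 + Y) (f(Y) = (Y + 3)*(Y + Y) = (3 + Y)*(2*Y) = 2*Y*(3 + Y))
(f(b(4)) - 4*0)² = (2*4*(3 + 4) - 4*0)² = (2*4*7 + 0)² = (56 + 0)² = 56² = 3136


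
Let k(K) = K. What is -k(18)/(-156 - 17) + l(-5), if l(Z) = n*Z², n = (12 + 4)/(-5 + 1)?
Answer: -17282/173 ≈ -99.896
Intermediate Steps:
n = -4 (n = 16/(-4) = 16*(-¼) = -4)
l(Z) = -4*Z²
-k(18)/(-156 - 17) + l(-5) = -18/(-156 - 17) - 4*(-5)² = -18/(-173) - 4*25 = -18*(-1)/173 - 100 = -1*(-18/173) - 100 = 18/173 - 100 = -17282/173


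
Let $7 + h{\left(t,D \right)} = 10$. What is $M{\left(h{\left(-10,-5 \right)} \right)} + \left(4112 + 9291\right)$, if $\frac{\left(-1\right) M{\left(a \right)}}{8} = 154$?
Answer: $12171$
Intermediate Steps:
$h{\left(t,D \right)} = 3$ ($h{\left(t,D \right)} = -7 + 10 = 3$)
$M{\left(a \right)} = -1232$ ($M{\left(a \right)} = \left(-8\right) 154 = -1232$)
$M{\left(h{\left(-10,-5 \right)} \right)} + \left(4112 + 9291\right) = -1232 + \left(4112 + 9291\right) = -1232 + 13403 = 12171$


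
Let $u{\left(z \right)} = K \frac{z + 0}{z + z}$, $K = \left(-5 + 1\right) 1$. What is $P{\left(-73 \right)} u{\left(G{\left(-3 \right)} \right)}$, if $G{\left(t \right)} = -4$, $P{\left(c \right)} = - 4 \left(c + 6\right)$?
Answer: $-536$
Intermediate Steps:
$K = -4$ ($K = \left(-4\right) 1 = -4$)
$P{\left(c \right)} = -24 - 4 c$ ($P{\left(c \right)} = - 4 \left(6 + c\right) = -24 - 4 c$)
$u{\left(z \right)} = -2$ ($u{\left(z \right)} = - 4 \frac{z + 0}{z + z} = - 4 \frac{z}{2 z} = - 4 z \frac{1}{2 z} = \left(-4\right) \frac{1}{2} = -2$)
$P{\left(-73 \right)} u{\left(G{\left(-3 \right)} \right)} = \left(-24 - -292\right) \left(-2\right) = \left(-24 + 292\right) \left(-2\right) = 268 \left(-2\right) = -536$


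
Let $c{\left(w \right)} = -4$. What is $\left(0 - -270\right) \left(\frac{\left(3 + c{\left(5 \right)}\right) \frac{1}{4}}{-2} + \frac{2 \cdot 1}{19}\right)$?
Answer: $\frac{4725}{76} \approx 62.171$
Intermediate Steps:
$\left(0 - -270\right) \left(\frac{\left(3 + c{\left(5 \right)}\right) \frac{1}{4}}{-2} + \frac{2 \cdot 1}{19}\right) = \left(0 - -270\right) \left(\frac{\left(3 - 4\right) \frac{1}{4}}{-2} + \frac{2 \cdot 1}{19}\right) = \left(0 + 270\right) \left(\left(-1\right) \frac{1}{4} \left(- \frac{1}{2}\right) + 2 \cdot \frac{1}{19}\right) = 270 \left(\left(- \frac{1}{4}\right) \left(- \frac{1}{2}\right) + \frac{2}{19}\right) = 270 \left(\frac{1}{8} + \frac{2}{19}\right) = 270 \cdot \frac{35}{152} = \frac{4725}{76}$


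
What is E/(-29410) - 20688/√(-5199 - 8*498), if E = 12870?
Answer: -1287/2941 + 6896*I*√9183/3061 ≈ -0.43761 + 215.89*I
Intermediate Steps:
E/(-29410) - 20688/√(-5199 - 8*498) = 12870/(-29410) - 20688/√(-5199 - 8*498) = 12870*(-1/29410) - 20688/√(-5199 - 3984) = -1287/2941 - 20688*(-I*√9183/9183) = -1287/2941 - (-6896)*I*√9183/3061 = -1287/2941 + 6896*I*√9183/3061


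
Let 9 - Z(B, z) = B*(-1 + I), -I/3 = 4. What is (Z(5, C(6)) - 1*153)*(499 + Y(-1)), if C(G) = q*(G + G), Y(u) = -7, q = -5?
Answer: -38868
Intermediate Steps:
I = -12 (I = -3*4 = -12)
C(G) = -10*G (C(G) = -5*(G + G) = -10*G)
Z(B, z) = 9 + 13*B (Z(B, z) = 9 - B*(-1 - 12) = 9 - B*(-13) = 9 - (-13)*B = 9 + 13*B)
(Z(5, C(6)) - 1*153)*(499 + Y(-1)) = ((9 + 13*5) - 1*153)*(499 - 7) = ((9 + 65) - 153)*492 = (74 - 153)*492 = -79*492 = -38868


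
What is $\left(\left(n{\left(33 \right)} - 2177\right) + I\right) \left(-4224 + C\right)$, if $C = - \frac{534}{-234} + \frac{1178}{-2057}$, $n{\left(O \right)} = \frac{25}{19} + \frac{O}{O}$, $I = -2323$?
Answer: $\frac{28946068303376}{1524237} \approx 1.8991 \cdot 10^{7}$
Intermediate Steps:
$n{\left(O \right)} = \frac{44}{19}$ ($n{\left(O \right)} = 25 \cdot \frac{1}{19} + 1 = \frac{25}{19} + 1 = \frac{44}{19}$)
$C = \frac{137131}{80223}$ ($C = \left(-534\right) \left(- \frac{1}{234}\right) + 1178 \left(- \frac{1}{2057}\right) = \frac{89}{39} - \frac{1178}{2057} = \frac{137131}{80223} \approx 1.7094$)
$\left(\left(n{\left(33 \right)} - 2177\right) + I\right) \left(-4224 + C\right) = \left(\left(\frac{44}{19} - 2177\right) - 2323\right) \left(-4224 + \frac{137131}{80223}\right) = \left(- \frac{41319}{19} - 2323\right) \left(- \frac{338724821}{80223}\right) = \left(- \frac{85456}{19}\right) \left(- \frac{338724821}{80223}\right) = \frac{28946068303376}{1524237}$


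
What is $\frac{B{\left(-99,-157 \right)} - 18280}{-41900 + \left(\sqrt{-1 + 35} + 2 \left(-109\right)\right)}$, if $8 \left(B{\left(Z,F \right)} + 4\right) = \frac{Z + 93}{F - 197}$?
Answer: $\frac{181740159773}{418646510040} + \frac{8630047 \sqrt{34}}{837293020080} \approx 0.43417$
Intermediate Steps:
$B{\left(Z,F \right)} = -4 + \frac{93 + Z}{8 \left(-197 + F\right)}$ ($B{\left(Z,F \right)} = -4 + \frac{\left(Z + 93\right) \frac{1}{F - 197}}{8} = -4 + \frac{\left(93 + Z\right) \frac{1}{-197 + F}}{8} = -4 + \frac{\frac{1}{-197 + F} \left(93 + Z\right)}{8} = -4 + \frac{93 + Z}{8 \left(-197 + F\right)}$)
$\frac{B{\left(-99,-157 \right)} - 18280}{-41900 + \left(\sqrt{-1 + 35} + 2 \left(-109\right)\right)} = \frac{\frac{6397 - 99 - -5024}{8 \left(-197 - 157\right)} - 18280}{-41900 + \left(\sqrt{-1 + 35} + 2 \left(-109\right)\right)} = \frac{\frac{6397 - 99 + 5024}{8 \left(-354\right)} - 18280}{-41900 - \left(218 - \sqrt{34}\right)} = \frac{\frac{1}{8} \left(- \frac{1}{354}\right) 11322 - 18280}{-41900 - \left(218 - \sqrt{34}\right)} = \frac{- \frac{1887}{472} - 18280}{-42118 + \sqrt{34}} = - \frac{8630047}{472 \left(-42118 + \sqrt{34}\right)}$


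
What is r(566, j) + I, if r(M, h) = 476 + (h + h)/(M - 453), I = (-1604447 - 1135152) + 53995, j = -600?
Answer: -303420664/113 ≈ -2.6851e+6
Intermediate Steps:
I = -2685604 (I = -2739599 + 53995 = -2685604)
r(M, h) = 476 + 2*h/(-453 + M) (r(M, h) = 476 + (2*h)/(-453 + M) = 476 + 2*h/(-453 + M))
r(566, j) + I = 2*(-107814 - 600 + 238*566)/(-453 + 566) - 2685604 = 2*(-107814 - 600 + 134708)/113 - 2685604 = 2*(1/113)*26294 - 2685604 = 52588/113 - 2685604 = -303420664/113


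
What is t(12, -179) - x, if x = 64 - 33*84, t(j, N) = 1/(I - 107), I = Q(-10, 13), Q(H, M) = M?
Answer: 254551/94 ≈ 2708.0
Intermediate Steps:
I = 13
t(j, N) = -1/94 (t(j, N) = 1/(13 - 107) = 1/(-94) = -1/94)
x = -2708 (x = 64 - 2772 = -2708)
t(12, -179) - x = -1/94 - 1*(-2708) = -1/94 + 2708 = 254551/94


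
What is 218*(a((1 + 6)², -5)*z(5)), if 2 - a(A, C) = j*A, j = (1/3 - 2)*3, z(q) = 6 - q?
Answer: 53846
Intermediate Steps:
j = -5 (j = (⅓ - 2)*3 = -5/3*3 = -5)
a(A, C) = 2 + 5*A (a(A, C) = 2 - (-5)*A = 2 + 5*A)
218*(a((1 + 6)², -5)*z(5)) = 218*((2 + 5*(1 + 6)²)*(6 - 1*5)) = 218*((2 + 5*7²)*(6 - 5)) = 218*((2 + 5*49)*1) = 218*((2 + 245)*1) = 218*(247*1) = 218*247 = 53846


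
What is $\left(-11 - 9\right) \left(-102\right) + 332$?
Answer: $2372$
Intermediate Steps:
$\left(-11 - 9\right) \left(-102\right) + 332 = \left(-20\right) \left(-102\right) + 332 = 2040 + 332 = 2372$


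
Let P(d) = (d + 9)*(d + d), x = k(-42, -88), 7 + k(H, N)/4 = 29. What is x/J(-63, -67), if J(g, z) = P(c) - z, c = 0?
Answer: 88/67 ≈ 1.3134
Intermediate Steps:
k(H, N) = 88 (k(H, N) = -28 + 4*29 = -28 + 116 = 88)
x = 88
P(d) = 2*d*(9 + d) (P(d) = (9 + d)*(2*d) = 2*d*(9 + d))
J(g, z) = -z (J(g, z) = 2*0*(9 + 0) - z = 2*0*9 - z = 0 - z = -z)
x/J(-63, -67) = 88/((-1*(-67))) = 88/67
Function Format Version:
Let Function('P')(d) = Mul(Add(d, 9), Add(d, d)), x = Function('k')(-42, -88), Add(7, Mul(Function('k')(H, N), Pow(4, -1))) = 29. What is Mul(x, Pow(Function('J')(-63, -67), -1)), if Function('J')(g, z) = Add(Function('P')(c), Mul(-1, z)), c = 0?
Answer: Rational(88, 67) ≈ 1.3134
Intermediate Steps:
Function('k')(H, N) = 88 (Function('k')(H, N) = Add(-28, Mul(4, 29)) = Add(-28, 116) = 88)
x = 88
Function('P')(d) = Mul(2, d, Add(9, d)) (Function('P')(d) = Mul(Add(9, d), Mul(2, d)) = Mul(2, d, Add(9, d)))
Function('J')(g, z) = Mul(-1, z) (Function('J')(g, z) = Add(Mul(2, 0, Add(9, 0)), Mul(-1, z)) = Add(Mul(2, 0, 9), Mul(-1, z)) = Add(0, Mul(-1, z)) = Mul(-1, z))
Mul(x, Pow(Function('J')(-63, -67), -1)) = Mul(88, Pow(Mul(-1, -67), -1)) = Mul(88, Pow(67, -1)) = Mul(88, Rational(1, 67)) = Rational(88, 67)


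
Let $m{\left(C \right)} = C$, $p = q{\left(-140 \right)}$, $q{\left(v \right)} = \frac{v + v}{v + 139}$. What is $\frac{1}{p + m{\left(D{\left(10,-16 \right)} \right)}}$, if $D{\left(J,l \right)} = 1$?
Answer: $\frac{1}{281} \approx 0.0035587$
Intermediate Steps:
$q{\left(v \right)} = \frac{2 v}{139 + v}$
$p = 280$ ($p = 2 \left(-140\right) \frac{1}{139 - 140} = 2 \left(-140\right) \frac{1}{-1} = 2 \left(-140\right) \left(-1\right) = 280$)
$\frac{1}{p + m{\left(D{\left(10,-16 \right)} \right)}} = \frac{1}{280 + 1} = \frac{1}{281}$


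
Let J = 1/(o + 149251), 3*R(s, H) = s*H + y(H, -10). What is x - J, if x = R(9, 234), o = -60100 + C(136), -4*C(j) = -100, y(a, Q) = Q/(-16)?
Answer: 46965097/66882 ≈ 702.21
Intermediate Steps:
y(a, Q) = -Q/16 (y(a, Q) = Q*(-1/16) = -Q/16)
C(j) = 25 (C(j) = -1/4*(-100) = 25)
R(s, H) = 5/24 + H*s/3 (R(s, H) = (s*H - 1/16*(-10))/3 = (H*s + 5/8)/3 = (5/8 + H*s)/3 = 5/24 + H*s/3)
o = -60075 (o = -60100 + 25 = -60075)
J = 1/89176 (J = 1/(-60075 + 149251) = 1/89176 ≈ 1.1214e-5)
x = 16853/24 (x = 5/24 + (1/3)*234*9 = 5/24 + 702 = 16853/24 ≈ 702.21)
x - J = 16853/24 - 1*1/89176 = 16853/24 - 1/89176 = 46965097/66882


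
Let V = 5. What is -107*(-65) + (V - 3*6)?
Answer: 6942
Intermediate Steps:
-107*(-65) + (V - 3*6) = -107*(-65) + (5 - 3*6) = 6955 + (5 - 18) = 6955 - 13 = 6942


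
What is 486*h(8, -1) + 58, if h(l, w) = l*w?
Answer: -3830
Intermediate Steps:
486*h(8, -1) + 58 = 486*(8*(-1)) + 58 = 486*(-8) + 58 = -3888 + 58 = -3830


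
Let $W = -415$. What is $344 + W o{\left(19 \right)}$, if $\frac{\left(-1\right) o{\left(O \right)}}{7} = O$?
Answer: $55539$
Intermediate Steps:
$o{\left(O \right)} = - 7 O$
$344 + W o{\left(19 \right)} = 344 - 415 \left(\left(-7\right) 19\right) = 344 - -55195 = 344 + 55195 = 55539$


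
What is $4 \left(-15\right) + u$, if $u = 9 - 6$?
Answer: $-57$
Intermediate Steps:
$u = 3$
$4 \left(-15\right) + u = 4 \left(-15\right) + 3 = -60 + 3 = -57$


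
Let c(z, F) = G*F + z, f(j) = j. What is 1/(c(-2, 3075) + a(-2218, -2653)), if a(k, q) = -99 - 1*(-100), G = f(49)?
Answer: 1/150674 ≈ 6.6368e-6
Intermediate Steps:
G = 49
c(z, F) = z + 49*F (c(z, F) = 49*F + z = z + 49*F)
a(k, q) = 1 (a(k, q) = -99 + 100 = 1)
1/(c(-2, 3075) + a(-2218, -2653)) = 1/((-2 + 49*3075) + 1) = 1/((-2 + 150675) + 1) = 1/(150673 + 1) = 1/150674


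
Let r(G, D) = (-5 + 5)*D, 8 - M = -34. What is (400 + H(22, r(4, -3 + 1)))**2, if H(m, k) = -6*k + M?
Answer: 195364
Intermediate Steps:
M = 42 (M = 8 - 1*(-34) = 8 + 34 = 42)
r(G, D) = 0 (r(G, D) = 0*D = 0)
H(m, k) = 42 - 6*k (H(m, k) = -6*k + 42 = 42 - 6*k)
(400 + H(22, r(4, -3 + 1)))**2 = (400 + (42 - 6*0))**2 = (400 + (42 + 0))**2 = (400 + 42)**2 = 442**2 = 195364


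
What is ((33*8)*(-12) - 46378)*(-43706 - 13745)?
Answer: 2846467246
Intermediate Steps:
((33*8)*(-12) - 46378)*(-43706 - 13745) = (264*(-12) - 46378)*(-57451) = (-3168 - 46378)*(-57451) = -49546*(-57451) = 2846467246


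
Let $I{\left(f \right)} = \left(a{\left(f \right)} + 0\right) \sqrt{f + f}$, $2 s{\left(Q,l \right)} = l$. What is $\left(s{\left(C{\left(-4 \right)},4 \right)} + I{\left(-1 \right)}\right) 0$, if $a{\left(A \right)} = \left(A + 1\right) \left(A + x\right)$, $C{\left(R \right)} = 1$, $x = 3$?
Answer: $0$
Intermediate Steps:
$a{\left(A \right)} = \left(1 + A\right) \left(3 + A\right)$ ($a{\left(A \right)} = \left(A + 1\right) \left(A + 3\right) = \left(1 + A\right) \left(3 + A\right)$)
$s{\left(Q,l \right)} = \frac{l}{2}$
$I{\left(f \right)} = \sqrt{2} \sqrt{f} \left(3 + f^{2} + 4 f\right)$ ($I{\left(f \right)} = \left(\left(3 + f^{2} + 4 f\right) + 0\right) \sqrt{f + f} = \left(3 + f^{2} + 4 f\right) \sqrt{2 f} = \left(3 + f^{2} + 4 f\right) \sqrt{2} \sqrt{f} = \sqrt{2} \sqrt{f} \left(3 + f^{2} + 4 f\right)$)
$\left(s{\left(C{\left(-4 \right)},4 \right)} + I{\left(-1 \right)}\right) 0 = \left(\frac{1}{2} \cdot 4 + \sqrt{2} \sqrt{-1} \left(3 + \left(-1\right)^{2} + 4 \left(-1\right)\right)\right) 0 = \left(2 + \sqrt{2} i \left(3 + 1 - 4\right)\right) 0 = \left(2 + \sqrt{2} i 0\right) 0 = \left(2 + 0\right) 0 = 2 \cdot 0 = 0$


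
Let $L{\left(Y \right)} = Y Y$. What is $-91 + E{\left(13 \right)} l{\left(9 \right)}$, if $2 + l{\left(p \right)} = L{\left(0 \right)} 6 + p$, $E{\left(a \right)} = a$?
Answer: $0$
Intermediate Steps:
$L{\left(Y \right)} = Y^{2}$
$l{\left(p \right)} = -2 + p$ ($l{\left(p \right)} = -2 + \left(0^{2} \cdot 6 + p\right) = -2 + \left(0 \cdot 6 + p\right) = -2 + \left(0 + p\right) = -2 + p$)
$-91 + E{\left(13 \right)} l{\left(9 \right)} = -91 + 13 \left(-2 + 9\right) = -91 + 13 \cdot 7 = -91 + 91 = 0$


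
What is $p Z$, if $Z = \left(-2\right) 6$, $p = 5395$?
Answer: $-64740$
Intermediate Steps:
$Z = -12$
$p Z = 5395 \left(-12\right) = -64740$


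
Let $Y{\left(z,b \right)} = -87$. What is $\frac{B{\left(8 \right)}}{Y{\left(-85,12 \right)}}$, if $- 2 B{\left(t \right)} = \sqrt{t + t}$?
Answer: $\frac{2}{87} \approx 0.022988$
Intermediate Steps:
$B{\left(t \right)} = - \frac{\sqrt{2} \sqrt{t}}{2}$ ($B{\left(t \right)} = - \frac{\sqrt{t + t}}{2} = - \frac{\sqrt{2 t}}{2} = - \frac{\sqrt{2} \sqrt{t}}{2}$)
$\frac{B{\left(8 \right)}}{Y{\left(-85,12 \right)}} = \frac{\left(- \frac{1}{2}\right) \sqrt{2} \sqrt{8}}{-87} = - \frac{\sqrt{2} \cdot 2 \sqrt{2}}{2} \left(- \frac{1}{87}\right) = \left(-2\right) \left(- \frac{1}{87}\right) = \frac{2}{87}$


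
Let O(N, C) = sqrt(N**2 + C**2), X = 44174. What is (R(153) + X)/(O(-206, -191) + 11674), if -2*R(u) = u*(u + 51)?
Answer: 333502832/136203359 - 28568*sqrt(78917)/136203359 ≈ 2.3896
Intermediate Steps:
R(u) = -u*(51 + u)/2 (R(u) = -u*(u + 51)/2 = -u*(51 + u)/2)
O(N, C) = sqrt(C**2 + N**2)
(R(153) + X)/(O(-206, -191) + 11674) = (-1/2*153*(51 + 153) + 44174)/(sqrt((-191)**2 + (-206)**2) + 11674) = (-1/2*153*204 + 44174)/(sqrt(36481 + 42436) + 11674) = (-15606 + 44174)/(sqrt(78917) + 11674) = 28568/(11674 + sqrt(78917))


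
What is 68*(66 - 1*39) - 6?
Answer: 1830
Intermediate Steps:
68*(66 - 1*39) - 6 = 68*(66 - 39) - 6 = 68*27 - 6 = 1836 - 6 = 1830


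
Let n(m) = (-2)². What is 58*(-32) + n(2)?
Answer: -1852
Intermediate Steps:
n(m) = 4
58*(-32) + n(2) = 58*(-32) + 4 = -1856 + 4 = -1852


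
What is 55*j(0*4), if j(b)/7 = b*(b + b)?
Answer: 0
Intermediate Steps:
j(b) = 14*b**2 (j(b) = 7*(b*(b + b)) = 7*(b*(2*b)) = 7*(2*b**2) = 14*b**2)
55*j(0*4) = 55*(14*(0*4)**2) = 55*(14*0**2) = 55*(14*0) = 55*0 = 0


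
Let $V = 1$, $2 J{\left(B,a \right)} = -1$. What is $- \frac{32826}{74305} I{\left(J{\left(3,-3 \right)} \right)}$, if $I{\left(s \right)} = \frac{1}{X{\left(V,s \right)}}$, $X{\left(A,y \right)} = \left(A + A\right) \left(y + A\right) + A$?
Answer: $- \frac{16413}{74305} \approx -0.22089$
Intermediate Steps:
$J{\left(B,a \right)} = - \frac{1}{2}$ ($J{\left(B,a \right)} = \frac{1}{2} \left(-1\right) = - \frac{1}{2}$)
$X{\left(A,y \right)} = A + 2 A \left(A + y\right)$ ($X{\left(A,y \right)} = 2 A \left(A + y\right) + A = A + 2 A \left(A + y\right)$)
$I{\left(s \right)} = \frac{1}{3 + 2 s}$ ($I{\left(s \right)} = \frac{1}{1 \left(1 + 2 \cdot 1 + 2 s\right)} = \frac{1}{1 \left(1 + 2 + 2 s\right)} = \frac{1}{1 \left(3 + 2 s\right)} = \frac{1}{3 + 2 s}$)
$- \frac{32826}{74305} I{\left(J{\left(3,-3 \right)} \right)} = \frac{\left(-32826\right) \frac{1}{74305}}{3 + 2 \left(- \frac{1}{2}\right)} = \frac{\left(-32826\right) \frac{1}{74305}}{3 - 1} = - \frac{32826}{74305 \cdot 2} = \left(- \frac{32826}{74305}\right) \frac{1}{2} = - \frac{16413}{74305}$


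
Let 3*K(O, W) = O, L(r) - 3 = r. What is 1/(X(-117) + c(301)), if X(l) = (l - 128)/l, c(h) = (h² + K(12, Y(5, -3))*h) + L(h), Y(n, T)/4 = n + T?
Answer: 117/10776998 ≈ 1.0856e-5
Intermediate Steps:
Y(n, T) = 4*T + 4*n (Y(n, T) = 4*(n + T) = 4*(T + n) = 4*T + 4*n)
L(r) = 3 + r
K(O, W) = O/3
c(h) = 3 + h² + 5*h (c(h) = (h² + ((⅓)*12)*h) + (3 + h) = (h² + 4*h) + (3 + h) = 3 + h² + 5*h)
X(l) = (-128 + l)/l
1/(X(-117) + c(301)) = 1/((-128 - 117)/(-117) + (3 + 301² + 5*301)) = 1/(-1/117*(-245) + (3 + 90601 + 1505)) = 1/(245/117 + 92109) = 1/(10776998/117) = 117/10776998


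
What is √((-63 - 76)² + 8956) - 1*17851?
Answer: -17851 + √28277 ≈ -17683.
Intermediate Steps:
√((-63 - 76)² + 8956) - 1*17851 = √((-139)² + 8956) - 17851 = √(19321 + 8956) - 17851 = √28277 - 17851 = -17851 + √28277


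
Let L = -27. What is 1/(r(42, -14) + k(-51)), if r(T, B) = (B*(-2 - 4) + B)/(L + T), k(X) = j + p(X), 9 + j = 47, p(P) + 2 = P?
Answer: -3/31 ≈ -0.096774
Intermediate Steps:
p(P) = -2 + P
j = 38 (j = -9 + 47 = 38)
k(X) = 36 + X (k(X) = 38 + (-2 + X) = 36 + X)
r(T, B) = -5*B/(-27 + T) (r(T, B) = (B*(-2 - 4) + B)/(-27 + T) = (B*(-6) + B)/(-27 + T) = (-6*B + B)/(-27 + T) = (-5*B)/(-27 + T) = -5*B/(-27 + T))
1/(r(42, -14) + k(-51)) = 1/(-5*(-14)/(-27 + 42) + (36 - 51)) = 1/(-5*(-14)/15 - 15) = 1/(-5*(-14)*1/15 - 15) = 1/(14/3 - 15) = 1/(-31/3) = -3/31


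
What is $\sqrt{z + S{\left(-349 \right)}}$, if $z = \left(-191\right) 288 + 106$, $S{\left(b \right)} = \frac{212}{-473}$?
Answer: $\frac{i \sqrt{12283269834}}{473} \approx 234.31 i$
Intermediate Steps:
$S{\left(b \right)} = - \frac{212}{473}$ ($S{\left(b \right)} = 212 \left(- \frac{1}{473}\right) = - \frac{212}{473}$)
$z = -54902$ ($z = -55008 + 106 = -54902$)
$\sqrt{z + S{\left(-349 \right)}} = \sqrt{-54902 - \frac{212}{473}} = \sqrt{- \frac{25968858}{473}} = \frac{i \sqrt{12283269834}}{473}$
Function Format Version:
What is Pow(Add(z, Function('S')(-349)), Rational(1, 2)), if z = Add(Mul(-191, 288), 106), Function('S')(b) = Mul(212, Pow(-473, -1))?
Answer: Mul(Rational(1, 473), I, Pow(12283269834, Rational(1, 2))) ≈ Mul(234.31, I)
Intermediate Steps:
Function('S')(b) = Rational(-212, 473) (Function('S')(b) = Mul(212, Rational(-1, 473)) = Rational(-212, 473))
z = -54902 (z = Add(-55008, 106) = -54902)
Pow(Add(z, Function('S')(-349)), Rational(1, 2)) = Pow(Add(-54902, Rational(-212, 473)), Rational(1, 2)) = Pow(Rational(-25968858, 473), Rational(1, 2)) = Mul(Rational(1, 473), I, Pow(12283269834, Rational(1, 2)))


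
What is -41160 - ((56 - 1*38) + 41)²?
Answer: -44641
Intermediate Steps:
-41160 - ((56 - 1*38) + 41)² = -41160 - ((56 - 38) + 41)² = -41160 - (18 + 41)² = -41160 - 1*59² = -41160 - 1*3481 = -41160 - 3481 = -44641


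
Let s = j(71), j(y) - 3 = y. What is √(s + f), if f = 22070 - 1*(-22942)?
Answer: √45086 ≈ 212.33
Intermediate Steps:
j(y) = 3 + y
f = 45012 (f = 22070 + 22942 = 45012)
s = 74 (s = 3 + 71 = 74)
√(s + f) = √(74 + 45012) = √45086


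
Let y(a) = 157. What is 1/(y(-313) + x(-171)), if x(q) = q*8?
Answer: -1/1211 ≈ -0.00082576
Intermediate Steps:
x(q) = 8*q
1/(y(-313) + x(-171)) = 1/(157 + 8*(-171)) = 1/(157 - 1368) = 1/(-1211) = -1/1211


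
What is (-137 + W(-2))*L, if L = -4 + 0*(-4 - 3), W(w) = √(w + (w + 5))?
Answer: 544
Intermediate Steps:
W(w) = √(5 + 2*w) (W(w) = √(w + (5 + w)) = √(5 + 2*w))
L = -4 (L = -4 + 0*(-7) = -4 + 0 = -4)
(-137 + W(-2))*L = (-137 + √(5 + 2*(-2)))*(-4) = (-137 + √(5 - 4))*(-4) = (-137 + √1)*(-4) = (-137 + 1)*(-4) = -136*(-4) = 544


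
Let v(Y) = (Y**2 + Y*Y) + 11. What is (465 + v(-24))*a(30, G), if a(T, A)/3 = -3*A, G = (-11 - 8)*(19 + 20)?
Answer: 10857132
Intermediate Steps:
G = -741 (G = -19*39 = -741)
v(Y) = 11 + 2*Y**2 (v(Y) = (Y**2 + Y**2) + 11 = 2*Y**2 + 11 = 11 + 2*Y**2)
a(T, A) = -9*A (a(T, A) = 3*(-3*A) = -9*A)
(465 + v(-24))*a(30, G) = (465 + (11 + 2*(-24)**2))*(-9*(-741)) = (465 + (11 + 2*576))*6669 = (465 + (11 + 1152))*6669 = (465 + 1163)*6669 = 1628*6669 = 10857132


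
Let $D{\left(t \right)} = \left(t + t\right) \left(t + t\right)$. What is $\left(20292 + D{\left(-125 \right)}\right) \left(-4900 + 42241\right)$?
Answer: $3091536072$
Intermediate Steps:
$D{\left(t \right)} = 4 t^{2}$ ($D{\left(t \right)} = 2 t 2 t = 4 t^{2}$)
$\left(20292 + D{\left(-125 \right)}\right) \left(-4900 + 42241\right) = \left(20292 + 4 \left(-125\right)^{2}\right) \left(-4900 + 42241\right) = \left(20292 + 4 \cdot 15625\right) 37341 = \left(20292 + 62500\right) 37341 = 82792 \cdot 37341 = 3091536072$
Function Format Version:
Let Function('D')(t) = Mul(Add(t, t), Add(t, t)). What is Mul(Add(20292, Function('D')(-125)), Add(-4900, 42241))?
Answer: 3091536072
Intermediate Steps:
Function('D')(t) = Mul(4, Pow(t, 2)) (Function('D')(t) = Mul(Mul(2, t), Mul(2, t)) = Mul(4, Pow(t, 2)))
Mul(Add(20292, Function('D')(-125)), Add(-4900, 42241)) = Mul(Add(20292, Mul(4, Pow(-125, 2))), Add(-4900, 42241)) = Mul(Add(20292, Mul(4, 15625)), 37341) = Mul(Add(20292, 62500), 37341) = Mul(82792, 37341) = 3091536072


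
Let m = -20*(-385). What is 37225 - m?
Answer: 29525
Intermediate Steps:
m = 7700
37225 - m = 37225 - 1*7700 = 37225 - 7700 = 29525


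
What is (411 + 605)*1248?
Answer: 1267968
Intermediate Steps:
(411 + 605)*1248 = 1016*1248 = 1267968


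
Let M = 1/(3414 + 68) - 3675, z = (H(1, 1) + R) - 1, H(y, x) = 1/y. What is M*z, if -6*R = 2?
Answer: 12796349/10446 ≈ 1225.0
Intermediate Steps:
R = -⅓ (R = -⅙*2 = -⅓ ≈ -0.33333)
z = -⅓ (z = (1/1 - ⅓) - 1 = (1 - ⅓) - 1 = ⅔ - 1 = -⅓ ≈ -0.33333)
M = -12796349/3482 (M = 1/3482 - 3675 = -12796349/3482 ≈ -3675.0)
M*z = -12796349/3482*(-⅓) = 12796349/10446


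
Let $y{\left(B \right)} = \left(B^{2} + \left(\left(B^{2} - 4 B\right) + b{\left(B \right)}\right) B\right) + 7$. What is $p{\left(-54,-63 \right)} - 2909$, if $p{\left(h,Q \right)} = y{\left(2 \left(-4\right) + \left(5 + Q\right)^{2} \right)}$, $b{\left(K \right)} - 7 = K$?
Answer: $37775237134$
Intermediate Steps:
$b{\left(K \right)} = 7 + K$
$y{\left(B \right)} = 7 + B^{2} + B \left(7 + B^{2} - 3 B\right)$ ($y{\left(B \right)} = \left(B^{2} + \left(\left(B^{2} - 4 B\right) + \left(7 + B\right)\right) B\right) + 7 = \left(B^{2} + \left(7 + B^{2} - 3 B\right) B\right) + 7 = \left(B^{2} + B \left(7 + B^{2} - 3 B\right)\right) + 7 = 7 + B^{2} + B \left(7 + B^{2} - 3 B\right)$)
$p{\left(h,Q \right)} = -49 + \left(-8 + \left(5 + Q\right)^{2}\right)^{3} - 2 \left(-8 + \left(5 + Q\right)^{2}\right)^{2} + 7 \left(5 + Q\right)^{2}$ ($p{\left(h,Q \right)} = 7 + \left(2 \left(-4\right) + \left(5 + Q\right)^{2}\right)^{3} - 2 \left(2 \left(-4\right) + \left(5 + Q\right)^{2}\right)^{2} + 7 \left(2 \left(-4\right) + \left(5 + Q\right)^{2}\right) = 7 + \left(-8 + \left(5 + Q\right)^{2}\right)^{3} - 2 \left(-8 + \left(5 + Q\right)^{2}\right)^{2} + 7 \left(-8 + \left(5 + Q\right)^{2}\right) = 7 + \left(-8 + \left(5 + Q\right)^{2}\right)^{3} - 2 \left(-8 + \left(5 + Q\right)^{2}\right)^{2} + \left(-56 + 7 \left(5 + Q\right)^{2}\right) = -49 + \left(-8 + \left(5 + Q\right)^{2}\right)^{3} - 2 \left(-8 + \left(5 + Q\right)^{2}\right)^{2} + 7 \left(5 + Q\right)^{2}$)
$p{\left(-54,-63 \right)} - 2909 = \left(4461 + \left(-63\right)^{6} + 30 \left(-63\right)^{5} + 349 \left(-63\right)^{4} + 1980 \left(-63\right)^{3} + 5706 \left(-63\right)^{2} + 8060 \left(-63\right)\right) - 2909 = \left(4461 + 62523502209 + 30 \left(-992436543\right) + 349 \cdot 15752961 + 1980 \left(-250047\right) + 5706 \cdot 3969 - 507780\right) - 2909 = \left(4461 + 62523502209 - 29773096290 + 5497783389 - 495093060 + 22647114 - 507780\right) - 2909 = 37775240043 - 2909 = 37775237134$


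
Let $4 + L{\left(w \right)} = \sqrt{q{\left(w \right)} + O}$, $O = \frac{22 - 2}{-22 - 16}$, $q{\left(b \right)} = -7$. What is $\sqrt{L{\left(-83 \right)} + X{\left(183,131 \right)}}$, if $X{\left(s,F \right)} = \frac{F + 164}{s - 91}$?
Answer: $\frac{\sqrt{-606119 + 40204 i \sqrt{2717}}}{874} \approx 1.0155 + 1.3508 i$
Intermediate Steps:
$X{\left(s,F \right)} = \frac{164 + F}{-91 + s}$
$O = - \frac{10}{19}$ ($O = \frac{20}{-38} = 20 \left(- \frac{1}{38}\right) = - \frac{10}{19} \approx -0.52632$)
$L{\left(w \right)} = -4 + \frac{i \sqrt{2717}}{19}$ ($L{\left(w \right)} = -4 + \sqrt{-7 - \frac{10}{19}} = -4 + \sqrt{- \frac{143}{19}} = -4 + \frac{i \sqrt{2717}}{19}$)
$\sqrt{L{\left(-83 \right)} + X{\left(183,131 \right)}} = \sqrt{\left(-4 + \frac{i \sqrt{2717}}{19}\right) + \frac{164 + 131}{-91 + 183}} = \sqrt{\left(-4 + \frac{i \sqrt{2717}}{19}\right) + \frac{1}{92} \cdot 295} = \sqrt{\left(-4 + \frac{i \sqrt{2717}}{19}\right) + \frac{295}{92}} = \sqrt{- \frac{73}{92} + \frac{i \sqrt{2717}}{19}}$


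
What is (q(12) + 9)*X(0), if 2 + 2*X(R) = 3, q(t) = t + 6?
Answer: 27/2 ≈ 13.500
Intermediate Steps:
q(t) = 6 + t
X(R) = 1/2 (X(R) = -1 + (1/2)*3 = -1 + 3/2 = 1/2)
(q(12) + 9)*X(0) = ((6 + 12) + 9)*(1/2) = (18 + 9)*(1/2) = 27*(1/2) = 27/2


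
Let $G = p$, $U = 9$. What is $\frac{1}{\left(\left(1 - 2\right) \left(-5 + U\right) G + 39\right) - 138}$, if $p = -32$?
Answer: $\frac{1}{29} \approx 0.034483$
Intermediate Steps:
$G = -32$
$\frac{1}{\left(\left(1 - 2\right) \left(-5 + U\right) G + 39\right) - 138} = \frac{1}{\left(\left(1 - 2\right) \left(-5 + 9\right) \left(-32\right) + 39\right) - 138} = \frac{1}{\left(\left(-1\right) 4 \left(-32\right) + 39\right) - 138} = \frac{1}{\left(\left(-4\right) \left(-32\right) + 39\right) - 138} = \frac{1}{\left(128 + 39\right) - 138} = \frac{1}{167 - 138} = \frac{1}{29}$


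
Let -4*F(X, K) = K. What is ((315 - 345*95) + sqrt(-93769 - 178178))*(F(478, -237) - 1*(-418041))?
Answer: -13571534115 + 1672401*I*sqrt(271947)/4 ≈ -1.3572e+10 + 2.1803e+8*I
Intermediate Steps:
F(X, K) = -K/4
((315 - 345*95) + sqrt(-93769 - 178178))*(F(478, -237) - 1*(-418041)) = ((315 - 345*95) + sqrt(-93769 - 178178))*(-1/4*(-237) - 1*(-418041)) = ((315 - 32775) + sqrt(-271947))*(237/4 + 418041) = (-32460 + I*sqrt(271947))*(1672401/4) = -13571534115 + 1672401*I*sqrt(271947)/4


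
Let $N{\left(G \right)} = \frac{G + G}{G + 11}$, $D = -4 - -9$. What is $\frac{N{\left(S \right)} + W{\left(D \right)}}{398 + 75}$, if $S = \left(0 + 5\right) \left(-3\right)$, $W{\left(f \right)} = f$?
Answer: $\frac{25}{946} \approx 0.026427$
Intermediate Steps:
$D = 5$ ($D = -4 + 9 = 5$)
$S = -15$ ($S = 5 \left(-3\right) = -15$)
$N{\left(G \right)} = \frac{2 G}{11 + G}$
$\frac{N{\left(S \right)} + W{\left(D \right)}}{398 + 75} = \frac{2 \left(-15\right) \frac{1}{11 - 15} + 5}{398 + 75} = \frac{2 \left(-15\right) \frac{1}{-4} + 5}{473} = \left(2 \left(-15\right) \left(- \frac{1}{4}\right) + 5\right) \frac{1}{473} = \left(\frac{15}{2} + 5\right) \frac{1}{473} = \frac{25}{2} \cdot \frac{1}{473} = \frac{25}{946}$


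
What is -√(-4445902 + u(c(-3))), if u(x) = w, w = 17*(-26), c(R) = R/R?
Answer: -2*I*√1111586 ≈ -2108.6*I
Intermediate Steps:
c(R) = 1
w = -442
u(x) = -442
-√(-4445902 + u(c(-3))) = -√(-4445902 - 442) = -√(-4446344) = -2*I*√1111586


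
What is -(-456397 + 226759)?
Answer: 229638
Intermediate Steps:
-(-456397 + 226759) = -1*(-229638) = 229638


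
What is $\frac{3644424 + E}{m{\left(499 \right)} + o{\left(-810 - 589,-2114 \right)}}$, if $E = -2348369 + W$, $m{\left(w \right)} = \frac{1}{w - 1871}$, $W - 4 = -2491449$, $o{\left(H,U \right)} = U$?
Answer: $\frac{1640075080}{2900409} \approx 565.46$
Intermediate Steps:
$W = -2491445$ ($W = 4 - 2491449 = -2491445$)
$m{\left(w \right)} = \frac{1}{-1871 + w}$
$E = -4839814$ ($E = -2348369 - 2491445 = -4839814$)
$\frac{3644424 + E}{m{\left(499 \right)} + o{\left(-810 - 589,-2114 \right)}} = \frac{3644424 - 4839814}{\frac{1}{-1871 + 499} - 2114} = - \frac{1195390}{\frac{1}{-1372} - 2114} = - \frac{1195390}{- \frac{1}{1372} - 2114} = - \frac{1195390}{- \frac{2900409}{1372}} = \left(-1195390\right) \left(- \frac{1372}{2900409}\right) = \frac{1640075080}{2900409}$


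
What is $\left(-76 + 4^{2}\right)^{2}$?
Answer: $3600$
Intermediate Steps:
$\left(-76 + 4^{2}\right)^{2} = \left(-76 + 16\right)^{2} = \left(-60\right)^{2} = 3600$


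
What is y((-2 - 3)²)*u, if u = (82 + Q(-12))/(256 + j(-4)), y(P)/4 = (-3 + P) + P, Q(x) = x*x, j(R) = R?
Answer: 10622/63 ≈ 168.60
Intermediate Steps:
Q(x) = x²
y(P) = -12 + 8*P (y(P) = 4*((-3 + P) + P) = 4*(-3 + 2*P) = -12 + 8*P)
u = 113/126 (u = (82 + (-12)²)/(256 - 4) = (82 + 144)/252 = 226*(1/252) = 113/126 ≈ 0.89683)
y((-2 - 3)²)*u = (-12 + 8*(-2 - 3)²)*(113/126) = (-12 + 8*(-5)²)*(113/126) = (-12 + 8*25)*(113/126) = (-12 + 200)*(113/126) = 188*(113/126) = 10622/63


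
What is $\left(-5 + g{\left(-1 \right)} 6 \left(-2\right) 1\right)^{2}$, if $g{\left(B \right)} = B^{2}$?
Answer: $289$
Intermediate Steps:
$\left(-5 + g{\left(-1 \right)} 6 \left(-2\right) 1\right)^{2} = \left(-5 + \left(-1\right)^{2} \cdot 6 \left(-2\right) 1\right)^{2} = \left(-5 + 1 \left(\left(-12\right) 1\right)\right)^{2} = \left(-5 + 1 \left(-12\right)\right)^{2} = \left(-5 - 12\right)^{2} = \left(-17\right)^{2} = 289$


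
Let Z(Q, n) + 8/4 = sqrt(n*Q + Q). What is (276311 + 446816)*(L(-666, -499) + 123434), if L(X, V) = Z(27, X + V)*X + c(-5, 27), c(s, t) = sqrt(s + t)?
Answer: 90221663282 + 723127*sqrt(22) - 8668846476*I*sqrt(97) ≈ 9.0225e+10 - 8.5378e+10*I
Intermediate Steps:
Z(Q, n) = -2 + sqrt(Q + Q*n) (Z(Q, n) = -2 + sqrt(n*Q + Q) = -2 + sqrt(Q*n + Q) = -2 + sqrt(Q + Q*n))
L(X, V) = sqrt(22) + X*(-2 + sqrt(27 + 27*V + 27*X)) (L(X, V) = (-2 + sqrt(27*(1 + (X + V))))*X + sqrt(-5 + 27) = (-2 + sqrt(27*(1 + (V + X))))*X + sqrt(22) = (-2 + sqrt(27*(1 + V + X)))*X + sqrt(22) = (-2 + sqrt(27 + 27*V + 27*X))*X + sqrt(22) = X*(-2 + sqrt(27 + 27*V + 27*X)) + sqrt(22) = sqrt(22) + X*(-2 + sqrt(27 + 27*V + 27*X)))
(276311 + 446816)*(L(-666, -499) + 123434) = (276311 + 446816)*((sqrt(22) - 666*(-2 + 3*sqrt(3 + 3*(-499) + 3*(-666)))) + 123434) = 723127*((sqrt(22) - 666*(-2 + 3*sqrt(3 - 1497 - 1998))) + 123434) = 723127*((sqrt(22) - 666*(-2 + 3*sqrt(-3492))) + 123434) = 723127*((sqrt(22) - 666*(-2 + 3*(6*I*sqrt(97)))) + 123434) = 723127*((sqrt(22) - 666*(-2 + 18*I*sqrt(97))) + 123434) = 723127*((sqrt(22) + (1332 - 11988*I*sqrt(97))) + 123434) = 723127*((1332 + sqrt(22) - 11988*I*sqrt(97)) + 123434) = 723127*(124766 + sqrt(22) - 11988*I*sqrt(97)) = 90221663282 + 723127*sqrt(22) - 8668846476*I*sqrt(97)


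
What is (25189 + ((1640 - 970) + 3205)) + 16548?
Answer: 45612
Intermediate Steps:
(25189 + ((1640 - 970) + 3205)) + 16548 = (25189 + (670 + 3205)) + 16548 = (25189 + 3875) + 16548 = 29064 + 16548 = 45612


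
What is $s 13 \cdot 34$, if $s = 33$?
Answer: $14586$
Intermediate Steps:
$s 13 \cdot 34 = 33 \cdot 13 \cdot 34 = 429 \cdot 34 = 14586$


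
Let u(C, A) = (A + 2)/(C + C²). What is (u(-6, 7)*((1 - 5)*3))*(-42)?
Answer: 756/5 ≈ 151.20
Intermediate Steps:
u(C, A) = (2 + A)/(C + C²)
(u(-6, 7)*((1 - 5)*3))*(-42) = (((2 + 7)/((-6)*(1 - 6)))*((1 - 5)*3))*(-42) = ((-⅙*9/(-5))*(-4*3))*(-42) = (-⅙*(-⅕)*9*(-12))*(-42) = ((3/10)*(-12))*(-42) = -18/5*(-42) = 756/5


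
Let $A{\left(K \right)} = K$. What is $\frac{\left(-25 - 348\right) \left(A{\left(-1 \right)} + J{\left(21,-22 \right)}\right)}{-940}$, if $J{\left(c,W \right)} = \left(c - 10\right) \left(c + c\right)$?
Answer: $\frac{171953}{940} \approx 182.93$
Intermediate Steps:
$J{\left(c,W \right)} = 2 c \left(-10 + c\right)$ ($J{\left(c,W \right)} = \left(-10 + c\right) 2 c = 2 c \left(-10 + c\right)$)
$\frac{\left(-25 - 348\right) \left(A{\left(-1 \right)} + J{\left(21,-22 \right)}\right)}{-940} = \frac{\left(-25 - 348\right) \left(-1 + 2 \cdot 21 \left(-10 + 21\right)\right)}{-940} = - 373 \left(-1 + 2 \cdot 21 \cdot 11\right) \left(- \frac{1}{940}\right) = - 373 \left(-1 + 462\right) \left(- \frac{1}{940}\right) = \left(-373\right) 461 \left(- \frac{1}{940}\right) = \left(-171953\right) \left(- \frac{1}{940}\right) = \frac{171953}{940}$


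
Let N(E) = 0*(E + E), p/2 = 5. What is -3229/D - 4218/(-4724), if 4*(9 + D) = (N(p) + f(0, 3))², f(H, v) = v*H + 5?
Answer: 30530791/25982 ≈ 1175.1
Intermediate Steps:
p = 10 (p = 2*5 = 10)
f(H, v) = 5 + H*v (f(H, v) = H*v + 5 = 5 + H*v)
N(E) = 0 (N(E) = 0*(2*E) = 0)
D = -11/4 (D = -9 + (0 + (5 + 0*3))²/4 = -9 + (0 + (5 + 0))²/4 = -9 + (0 + 5)²/4 = -9 + (¼)*5² = -9 + (¼)*25 = -9 + 25/4 = -11/4 ≈ -2.7500)
-3229/D - 4218/(-4724) = -3229/(-11/4) - 4218/(-4724) = -3229*(-4/11) - 4218*(-1/4724) = 12916/11 + 2109/2362 = 30530791/25982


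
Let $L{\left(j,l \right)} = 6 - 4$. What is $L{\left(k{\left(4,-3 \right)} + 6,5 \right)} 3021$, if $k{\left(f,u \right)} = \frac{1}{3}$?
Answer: $6042$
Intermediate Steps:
$k{\left(f,u \right)} = \frac{1}{3}$
$L{\left(j,l \right)} = 2$
$L{\left(k{\left(4,-3 \right)} + 6,5 \right)} 3021 = 2 \cdot 3021 = 6042$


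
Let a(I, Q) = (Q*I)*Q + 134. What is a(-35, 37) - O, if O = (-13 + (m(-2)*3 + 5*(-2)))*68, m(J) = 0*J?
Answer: -46217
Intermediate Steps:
a(I, Q) = 134 + I*Q² (a(I, Q) = (I*Q)*Q + 134 = I*Q² + 134 = 134 + I*Q²)
m(J) = 0
O = -1564 (O = (-13 + (0*3 + 5*(-2)))*68 = (-13 + (0 - 10))*68 = (-13 - 10)*68 = -23*68 = -1564)
a(-35, 37) - O = (134 - 35*37²) - 1*(-1564) = (134 - 35*1369) + 1564 = (134 - 47915) + 1564 = -47781 + 1564 = -46217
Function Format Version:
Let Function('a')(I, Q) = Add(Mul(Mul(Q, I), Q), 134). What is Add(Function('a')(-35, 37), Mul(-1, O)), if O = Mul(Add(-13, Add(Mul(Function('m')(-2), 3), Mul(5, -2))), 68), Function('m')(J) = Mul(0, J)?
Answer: -46217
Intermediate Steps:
Function('a')(I, Q) = Add(134, Mul(I, Pow(Q, 2))) (Function('a')(I, Q) = Add(Mul(Mul(I, Q), Q), 134) = Add(Mul(I, Pow(Q, 2)), 134) = Add(134, Mul(I, Pow(Q, 2))))
Function('m')(J) = 0
O = -1564 (O = Mul(Add(-13, Add(Mul(0, 3), Mul(5, -2))), 68) = Mul(Add(-13, Add(0, -10)), 68) = Mul(Add(-13, -10), 68) = Mul(-23, 68) = -1564)
Add(Function('a')(-35, 37), Mul(-1, O)) = Add(Add(134, Mul(-35, Pow(37, 2))), Mul(-1, -1564)) = Add(Add(134, Mul(-35, 1369)), 1564) = Add(Add(134, -47915), 1564) = Add(-47781, 1564) = -46217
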